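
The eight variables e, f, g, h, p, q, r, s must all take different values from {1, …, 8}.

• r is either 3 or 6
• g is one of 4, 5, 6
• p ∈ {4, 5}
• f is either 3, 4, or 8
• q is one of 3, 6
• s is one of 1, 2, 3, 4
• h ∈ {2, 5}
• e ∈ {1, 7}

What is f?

8

The 8 variables together cover exactly {1, 2, 3, 4, 5, 6, 7, 8} — 8 values for 8 variables — and 7 appears only in e's list, so e = 7.
The 7 still-open variables together cover exactly {1, 2, 3, 4, 5, 6, 8} — 7 values for 7 variables — and 1 appears only in s's list, so s = 1.
The 6 still-open variables together cover exactly {2, 3, 4, 5, 6, 8} — 6 values for 6 variables — and 2 appears only in h's list, so h = 2.
The 5 still-open variables together cover exactly {3, 4, 5, 6, 8} — 5 values for 5 variables — and 8 appears only in f's list, so f = 8.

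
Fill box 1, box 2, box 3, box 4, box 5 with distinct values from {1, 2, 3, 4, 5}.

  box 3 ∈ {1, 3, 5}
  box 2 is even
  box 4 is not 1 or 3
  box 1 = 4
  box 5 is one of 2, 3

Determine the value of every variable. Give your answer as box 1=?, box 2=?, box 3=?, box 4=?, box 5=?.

box 1=4, box 2=2, box 3=1, box 4=5, box 5=3

box 1's domain is down to {4}, so box 1 = 4. So box 2, box 4 can't be 4.
That leaves box 2 = 2. Eliminate 2 elsewhere: box 4, box 5.
That leaves box 4 = 5. Remove 5 from box 3.
That leaves box 5 = 3. Remove 3 from box 3.
That leaves box 3 = 1.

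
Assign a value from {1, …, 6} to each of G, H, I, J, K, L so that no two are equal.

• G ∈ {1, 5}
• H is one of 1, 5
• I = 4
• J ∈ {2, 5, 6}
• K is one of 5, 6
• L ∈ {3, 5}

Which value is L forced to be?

I has just one choice, so I = 4.
The 5 still-open variables together cover exactly {1, 2, 3, 5, 6} — 5 values for 5 variables — and 2 appears only in J's list, so J = 2.
The 4 still-open variables together cover exactly {1, 3, 5, 6} — 4 values for 4 variables — and 3 appears only in L's list, so L = 3.

3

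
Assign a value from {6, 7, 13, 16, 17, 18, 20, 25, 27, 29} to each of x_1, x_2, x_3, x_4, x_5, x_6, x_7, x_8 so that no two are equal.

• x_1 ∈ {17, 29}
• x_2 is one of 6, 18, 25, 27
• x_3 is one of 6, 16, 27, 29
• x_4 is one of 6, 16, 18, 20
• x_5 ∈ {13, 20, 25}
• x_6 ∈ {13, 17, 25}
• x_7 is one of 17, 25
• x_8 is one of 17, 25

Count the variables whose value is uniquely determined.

The 2 variables x_7 and x_8 are confined to {17, 25}, which locks those values in; drop them from x_1, x_2, x_5, x_6.
x_1 has just one choice, so x_1 = 29. So x_3 can't be 29.
x_6 must be 13 (only option left). Remove 13 from x_5.
x_5 must be 20 (only option left). Strike 20 from x_4.
Determined: x_1=29, x_5=20, x_6=13. The other variables each still have more than one consistent value. That makes 3.

3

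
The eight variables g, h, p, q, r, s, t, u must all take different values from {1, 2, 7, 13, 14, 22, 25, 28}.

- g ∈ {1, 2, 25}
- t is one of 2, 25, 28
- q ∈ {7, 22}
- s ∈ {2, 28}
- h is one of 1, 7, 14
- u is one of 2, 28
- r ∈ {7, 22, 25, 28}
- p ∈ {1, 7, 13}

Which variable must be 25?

t

The 8 variables draw from only 8 values {1, 2, 7, 13, 14, 22, 25, 28}, so each is used; only p can be 13, hence p = 13.
The 7 still-open variables together cover exactly {1, 2, 7, 14, 22, 25, 28} — 7 values for 7 variables — and 14 appears only in h's list, so h = 14.
The 6 still-open variables together cover exactly {1, 2, 7, 22, 25, 28} — 6 values for 6 variables — and 1 appears only in g's list, so g = 1.
The 2 variables s and u are confined to {2, 28}, which locks those values in; drop them from r, t.
So 25 goes to t.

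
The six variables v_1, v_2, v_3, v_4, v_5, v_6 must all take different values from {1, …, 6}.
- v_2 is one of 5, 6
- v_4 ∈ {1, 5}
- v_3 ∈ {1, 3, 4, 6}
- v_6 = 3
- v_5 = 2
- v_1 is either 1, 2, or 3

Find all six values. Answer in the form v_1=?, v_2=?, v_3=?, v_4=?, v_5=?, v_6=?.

v_5 has just one choice, so v_5 = 2. Eliminate 2 elsewhere: v_1.
That leaves v_6 = 3. Strike 3 from v_1, v_3.
That leaves v_1 = 1. So v_3, v_4 can't be 1.
That leaves v_4 = 5. Remove 5 from v_2.
That leaves v_2 = 6. So v_3 can't be 6.
v_3 must be 4 (only option left).

v_1=1, v_2=6, v_3=4, v_4=5, v_5=2, v_6=3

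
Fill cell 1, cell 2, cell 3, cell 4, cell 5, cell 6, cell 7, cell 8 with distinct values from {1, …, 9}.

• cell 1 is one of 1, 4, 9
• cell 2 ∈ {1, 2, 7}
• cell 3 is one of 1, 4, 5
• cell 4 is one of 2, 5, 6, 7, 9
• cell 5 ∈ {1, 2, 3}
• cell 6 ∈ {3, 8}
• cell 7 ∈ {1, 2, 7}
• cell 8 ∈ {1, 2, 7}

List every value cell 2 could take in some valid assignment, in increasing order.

The 3 variables cell 2, cell 7, cell 8 are confined to {1, 2, 7}, which locks those values in; drop them from cell 1, cell 3, cell 4, cell 5.
cell 5's domain is down to {3}, so cell 5 = 3. So cell 6 can't be 3.
That leaves cell 6 = 8.
No further eliminations apply; cell 2 can still be any of 1, 2, 7.

1, 2, 7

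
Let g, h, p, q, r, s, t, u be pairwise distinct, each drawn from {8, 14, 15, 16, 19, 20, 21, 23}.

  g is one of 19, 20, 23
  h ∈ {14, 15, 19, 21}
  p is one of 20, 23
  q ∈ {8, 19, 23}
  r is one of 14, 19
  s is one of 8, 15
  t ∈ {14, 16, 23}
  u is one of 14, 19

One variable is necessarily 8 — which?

q

Among the 8 variables, 16 fits only t (and all 8 values in {8, 14, 15, 16, 19, 20, 21, 23} must be used), so t = 16.
The 7 still-open variables together cover exactly {8, 14, 15, 19, 20, 21, 23} — 7 values for 7 variables — and 21 appears only in h's list, so h = 21.
The 6 still-open variables together cover exactly {8, 14, 15, 19, 20, 23} — 6 values for 6 variables — and 15 appears only in s's list, so s = 15.
The 5 still-open variables draw from only 5 values {8, 14, 19, 20, 23}, so each is used; only q can be 8, hence q = 8.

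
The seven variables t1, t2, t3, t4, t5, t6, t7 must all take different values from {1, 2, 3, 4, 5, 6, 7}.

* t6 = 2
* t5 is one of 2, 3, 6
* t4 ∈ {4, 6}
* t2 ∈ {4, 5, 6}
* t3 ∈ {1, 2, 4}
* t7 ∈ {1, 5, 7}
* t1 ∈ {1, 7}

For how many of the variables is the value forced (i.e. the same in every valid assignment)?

t6 must be 2 (only option left). So t3, t5 can't be 2.
The 6 still-open variables together cover exactly {1, 3, 4, 5, 6, 7} — 6 values for 6 variables — and 3 appears only in t5's list, so t5 = 3.
Determined: t5=3, t6=2. The other variables each still have more than one consistent value. That makes 2.

2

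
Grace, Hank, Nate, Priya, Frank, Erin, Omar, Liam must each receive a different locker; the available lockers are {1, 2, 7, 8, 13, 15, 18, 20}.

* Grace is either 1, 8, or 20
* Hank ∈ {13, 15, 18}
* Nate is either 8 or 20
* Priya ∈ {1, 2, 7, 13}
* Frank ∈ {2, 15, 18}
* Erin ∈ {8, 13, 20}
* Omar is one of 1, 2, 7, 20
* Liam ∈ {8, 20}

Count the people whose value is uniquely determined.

The 2 variables Nate and Liam are confined to {8, 20}, which locks those values in; drop them from Grace, Erin, Omar.
Grace's domain is down to {1}, so Grace = 1. Strike 1 from Priya, Omar.
That leaves Erin = 13. Strike 13 from Hank, Priya.
Priya and Omar between them cover only {2, 7} — a naked pair. Remove those values from Frank.
Determined: Grace=1, Erin=13. The other people each still have more than one consistent value. That makes 2.

2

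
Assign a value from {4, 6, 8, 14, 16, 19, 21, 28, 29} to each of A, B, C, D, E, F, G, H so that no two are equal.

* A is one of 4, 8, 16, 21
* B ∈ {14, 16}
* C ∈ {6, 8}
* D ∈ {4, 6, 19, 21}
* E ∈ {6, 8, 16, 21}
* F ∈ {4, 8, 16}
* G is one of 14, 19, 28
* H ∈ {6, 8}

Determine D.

Among the 8 variables, 28 fits only G (and all 8 values in {4, 6, 8, 14, 16, 19, 21, 28} must be used), so G = 28.
The 7 still-open variables draw from only 7 values {4, 6, 8, 14, 16, 19, 21}, so each is used; only B can be 14, hence B = 14.
The 6 still-open variables together cover exactly {4, 6, 8, 16, 19, 21} — 6 values for 6 variables — and 19 appears only in D's list, so D = 19.

19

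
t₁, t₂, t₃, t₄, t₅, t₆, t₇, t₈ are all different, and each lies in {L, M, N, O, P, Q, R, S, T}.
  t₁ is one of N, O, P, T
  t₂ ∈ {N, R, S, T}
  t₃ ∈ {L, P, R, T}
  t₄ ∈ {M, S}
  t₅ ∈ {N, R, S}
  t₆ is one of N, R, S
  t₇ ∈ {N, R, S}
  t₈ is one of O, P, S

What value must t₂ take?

T

The 8 variables draw from only 8 values {L, M, N, O, P, R, S, T}, so each is used; only t₃ can be L, hence t₃ = L.
The 7 still-open variables draw from only 7 values {M, N, O, P, R, S, T}, so each is used; only t₄ can be M, hence t₄ = M.
t₅, t₆, t₇ between them cover only {N, R, S} — a naked triple. Remove those values from t₁, t₂, t₈.
So t₂ = T.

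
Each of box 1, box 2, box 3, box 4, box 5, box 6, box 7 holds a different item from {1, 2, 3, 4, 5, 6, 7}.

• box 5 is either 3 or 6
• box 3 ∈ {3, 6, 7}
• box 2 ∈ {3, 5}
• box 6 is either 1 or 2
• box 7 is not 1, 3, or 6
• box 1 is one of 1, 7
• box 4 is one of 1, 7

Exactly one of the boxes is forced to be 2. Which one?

box 6

The 7 variables draw from only 7 values {1, 2, 3, 4, 5, 6, 7}, so each is used; only box 7 can be 4, hence box 7 = 4.
The 6 still-open variables draw from only 6 values {1, 2, 3, 5, 6, 7}, so each is used; only box 6 can be 2, hence box 6 = 2.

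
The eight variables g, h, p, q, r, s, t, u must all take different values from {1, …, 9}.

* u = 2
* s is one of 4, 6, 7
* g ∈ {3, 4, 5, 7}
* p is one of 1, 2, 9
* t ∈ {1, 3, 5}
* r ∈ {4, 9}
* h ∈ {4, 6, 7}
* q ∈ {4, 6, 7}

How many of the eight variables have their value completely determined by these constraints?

3

u's domain is down to {2}, so u = 2. So p can't be 2.
The 3 variables h, q, s are confined to {4, 6, 7}, which locks those values in; drop them from g, r.
That leaves r = 9. Remove 9 from p.
That leaves p = 1. Strike 1 from t.
Determined: p=1, r=9, u=2. The other variables each still have more than one consistent value. That makes 3.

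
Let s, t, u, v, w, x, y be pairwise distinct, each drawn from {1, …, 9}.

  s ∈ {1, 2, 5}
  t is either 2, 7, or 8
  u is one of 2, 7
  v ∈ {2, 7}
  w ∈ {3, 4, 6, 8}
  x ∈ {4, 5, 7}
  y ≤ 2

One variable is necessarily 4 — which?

x

The 2 variables u and v are confined to {2, 7}, which locks those values in; drop them from s, t, x, y.
t must be 8 (only option left). Strike 8 from w.
y must be 1 (only option left). Remove 1 from s.
That leaves s = 5. Eliminate 5 elsewhere: x.
So 4 goes to x.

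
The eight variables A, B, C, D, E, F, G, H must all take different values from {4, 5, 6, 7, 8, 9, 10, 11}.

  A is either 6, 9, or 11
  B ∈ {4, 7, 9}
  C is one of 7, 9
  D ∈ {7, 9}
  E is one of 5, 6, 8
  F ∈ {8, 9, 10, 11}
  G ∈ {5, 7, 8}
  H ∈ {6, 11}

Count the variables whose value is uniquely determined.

2

The 8 variables together cover exactly {4, 5, 6, 7, 8, 9, 10, 11} — 8 values for 8 variables — and 4 appears only in B's list, so B = 4.
The 7 still-open variables draw from only 7 values {5, 6, 7, 8, 9, 10, 11}, so each is used; only F can be 10, hence F = 10.
C and D share exactly the 2 values {7, 9}; by pigeonhole those values go to them, so strike 7, 9 from A, G.
A and H share exactly the 2 values {6, 11}; by pigeonhole those values go to them, so strike 6, 11 from E.
Determined: B=4, F=10. The other variables each still have more than one consistent value. That makes 2.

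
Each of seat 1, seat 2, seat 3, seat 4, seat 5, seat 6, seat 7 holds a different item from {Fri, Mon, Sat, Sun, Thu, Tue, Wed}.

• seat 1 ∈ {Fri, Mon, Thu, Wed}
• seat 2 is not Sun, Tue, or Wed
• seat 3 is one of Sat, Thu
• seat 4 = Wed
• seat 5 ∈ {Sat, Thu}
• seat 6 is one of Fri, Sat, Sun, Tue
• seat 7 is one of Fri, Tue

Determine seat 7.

seat 4 must be Wed (only option left). Strike Wed from seat 1.
Among the 6 still-open variables, Sun fits only seat 6 (and all 6 values in {Fri, Mon, Sat, Sun, Thu, Tue} must be used), so seat 6 = Sun.
Among the 5 still-open variables, Tue fits only seat 7 (and all 5 values in {Fri, Mon, Sat, Thu, Tue} must be used), so seat 7 = Tue.

Tue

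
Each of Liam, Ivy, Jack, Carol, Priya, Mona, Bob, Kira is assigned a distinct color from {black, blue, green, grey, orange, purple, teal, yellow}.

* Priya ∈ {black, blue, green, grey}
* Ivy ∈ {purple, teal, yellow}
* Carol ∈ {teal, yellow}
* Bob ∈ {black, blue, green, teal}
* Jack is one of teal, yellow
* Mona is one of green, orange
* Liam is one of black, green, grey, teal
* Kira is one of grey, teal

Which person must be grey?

The 8 variables draw from only 8 values {black, blue, green, grey, orange, purple, teal, yellow}, so each is used; only Mona can be orange, hence Mona = orange.
The 7 still-open variables together cover exactly {black, blue, green, grey, purple, teal, yellow} — 7 values for 7 variables — and purple appears only in Ivy's list, so Ivy = purple.
Jack and Carol share exactly the 2 values {teal, yellow}; by pigeonhole those values go to them, so strike teal, yellow from Liam, Bob, Kira.
So grey goes to Kira.

Kira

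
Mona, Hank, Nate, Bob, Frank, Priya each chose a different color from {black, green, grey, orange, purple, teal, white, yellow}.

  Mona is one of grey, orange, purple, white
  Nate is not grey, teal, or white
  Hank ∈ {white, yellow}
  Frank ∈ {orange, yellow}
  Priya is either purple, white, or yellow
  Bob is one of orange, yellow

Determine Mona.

The 2 variables Bob and Frank are confined to {orange, yellow}, which locks those values in; drop them from Mona, Hank, Nate, Priya.
That leaves Hank = white. Strike white from Mona, Priya.
Priya must be purple (only option left). Eliminate purple elsewhere: Mona, Nate.
So Mona = grey.

grey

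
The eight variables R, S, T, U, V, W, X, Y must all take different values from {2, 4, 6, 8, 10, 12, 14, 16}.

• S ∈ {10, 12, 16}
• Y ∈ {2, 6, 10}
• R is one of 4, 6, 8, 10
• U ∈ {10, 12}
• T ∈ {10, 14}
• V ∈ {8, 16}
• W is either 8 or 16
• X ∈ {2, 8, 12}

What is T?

Among the 8 variables, 4 fits only R (and all 8 values in {2, 4, 6, 8, 10, 12, 14, 16} must be used), so R = 4.
The 7 still-open variables together cover exactly {2, 6, 8, 10, 12, 14, 16} — 7 values for 7 variables — and 6 appears only in Y's list, so Y = 6.
The 6 still-open variables draw from only 6 values {2, 8, 10, 12, 14, 16}, so each is used; only X can be 2, hence X = 2.
Among the 5 still-open variables, 14 fits only T (and all 5 values in {8, 10, 12, 14, 16} must be used), so T = 14.

14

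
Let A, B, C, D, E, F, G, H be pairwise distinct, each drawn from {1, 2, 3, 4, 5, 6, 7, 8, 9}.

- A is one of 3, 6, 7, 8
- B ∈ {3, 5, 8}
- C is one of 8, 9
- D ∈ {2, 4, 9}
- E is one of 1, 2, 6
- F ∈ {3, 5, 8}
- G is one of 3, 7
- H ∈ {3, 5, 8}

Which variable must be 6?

B, F, H share exactly the 3 values {3, 5, 8}; by pigeonhole those values go to them, so strike 3, 5, 8 from A, C, G.
C's domain is down to {9}, so C = 9. Remove 9 from D.
G has just one choice, so G = 7. Remove 7 from A.
So 6 goes to A.

A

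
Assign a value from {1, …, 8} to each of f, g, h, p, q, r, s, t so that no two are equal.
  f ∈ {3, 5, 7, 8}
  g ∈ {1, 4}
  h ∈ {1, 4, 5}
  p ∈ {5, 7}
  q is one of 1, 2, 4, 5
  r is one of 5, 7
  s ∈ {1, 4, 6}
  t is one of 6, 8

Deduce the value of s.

The 8 variables draw from only 8 values {1, 2, 3, 4, 5, 6, 7, 8}, so each is used; only q can be 2, hence q = 2.
Among the 7 still-open variables, 3 fits only f (and all 7 values in {1, 3, 4, 5, 6, 7, 8} must be used), so f = 3.
The 6 still-open variables draw from only 6 values {1, 4, 5, 6, 7, 8}, so each is used; only t can be 8, hence t = 8.
The 5 still-open variables together cover exactly {1, 4, 5, 6, 7} — 5 values for 5 variables — and 6 appears only in s's list, so s = 6.

6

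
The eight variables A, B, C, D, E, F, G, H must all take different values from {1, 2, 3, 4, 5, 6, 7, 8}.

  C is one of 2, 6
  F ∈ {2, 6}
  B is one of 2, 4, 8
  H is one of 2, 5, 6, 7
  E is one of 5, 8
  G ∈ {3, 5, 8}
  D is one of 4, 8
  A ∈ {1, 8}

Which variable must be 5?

E

Among the 8 variables, 1 fits only A (and all 8 values in {1, 2, 3, 4, 5, 6, 7, 8} must be used), so A = 1.
Among the 7 still-open variables, 3 fits only G (and all 7 values in {2, 3, 4, 5, 6, 7, 8} must be used), so G = 3.
Among the 6 still-open variables, 7 fits only H (and all 6 values in {2, 4, 5, 6, 7, 8} must be used), so H = 7.
The 5 still-open variables together cover exactly {2, 4, 5, 6, 8} — 5 values for 5 variables — and 5 appears only in E's list, so E = 5.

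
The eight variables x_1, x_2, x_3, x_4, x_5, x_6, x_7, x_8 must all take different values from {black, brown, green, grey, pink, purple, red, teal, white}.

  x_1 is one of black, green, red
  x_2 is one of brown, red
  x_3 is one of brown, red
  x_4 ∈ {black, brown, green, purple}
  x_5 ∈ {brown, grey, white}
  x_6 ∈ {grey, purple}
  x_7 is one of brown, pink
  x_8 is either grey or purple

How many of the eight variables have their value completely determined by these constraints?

2

The 8 variables together cover exactly {black, brown, green, grey, pink, purple, red, white} — 8 values for 8 variables — and pink appears only in x_7's list, so x_7 = pink.
Among the 7 still-open variables, white fits only x_5 (and all 7 values in {black, brown, green, grey, purple, red, white} must be used), so x_5 = white.
x_2 and x_3 share exactly the 2 values {brown, red}; by pigeonhole those values go to them, so strike brown, red from x_1, x_4.
The 2 variables x_6 and x_8 are confined to {grey, purple}, which locks those values in; drop them from x_4.
Determined: x_5=white, x_7=pink. The other variables each still have more than one consistent value. That makes 2.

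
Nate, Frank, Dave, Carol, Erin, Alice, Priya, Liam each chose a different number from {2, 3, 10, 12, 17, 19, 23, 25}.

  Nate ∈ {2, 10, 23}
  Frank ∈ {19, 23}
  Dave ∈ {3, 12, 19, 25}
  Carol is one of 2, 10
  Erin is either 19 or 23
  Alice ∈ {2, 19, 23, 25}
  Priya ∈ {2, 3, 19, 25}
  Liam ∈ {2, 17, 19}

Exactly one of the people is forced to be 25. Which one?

The 8 variables together cover exactly {2, 3, 10, 12, 17, 19, 23, 25} — 8 values for 8 variables — and 12 appears only in Dave's list, so Dave = 12.
Among the 7 still-open variables, 3 fits only Priya (and all 7 values in {2, 3, 10, 17, 19, 23, 25} must be used), so Priya = 3.
The 6 still-open variables together cover exactly {2, 10, 17, 19, 23, 25} — 6 values for 6 variables — and 17 appears only in Liam's list, so Liam = 17.
Among the 5 still-open variables, 25 fits only Alice (and all 5 values in {2, 10, 19, 23, 25} must be used), so Alice = 25.

Alice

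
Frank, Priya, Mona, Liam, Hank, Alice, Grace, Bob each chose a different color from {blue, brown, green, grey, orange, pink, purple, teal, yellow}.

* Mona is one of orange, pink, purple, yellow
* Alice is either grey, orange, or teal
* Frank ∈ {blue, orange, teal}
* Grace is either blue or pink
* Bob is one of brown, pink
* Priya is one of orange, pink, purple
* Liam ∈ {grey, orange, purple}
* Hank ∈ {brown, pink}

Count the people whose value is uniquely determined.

The 8 variables together cover exactly {blue, brown, grey, orange, pink, purple, teal, yellow} — 8 values for 8 variables — and yellow appears only in Mona's list, so Mona = yellow.
The 2 variables Hank and Bob are confined to {brown, pink}, which locks those values in; drop them from Priya, Grace.
Grace must be blue (only option left). Strike blue from Frank.
Determined: Mona=yellow, Grace=blue. The other people each still have more than one consistent value. That makes 2.

2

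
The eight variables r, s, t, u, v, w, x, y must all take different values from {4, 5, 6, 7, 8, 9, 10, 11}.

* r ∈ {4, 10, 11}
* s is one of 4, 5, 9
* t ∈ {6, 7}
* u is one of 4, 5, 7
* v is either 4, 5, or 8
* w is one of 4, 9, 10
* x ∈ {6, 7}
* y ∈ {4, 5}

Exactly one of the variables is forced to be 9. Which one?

The 8 variables draw from only 8 values {4, 5, 6, 7, 8, 9, 10, 11}, so each is used; only v can be 8, hence v = 8.
The 7 still-open variables together cover exactly {4, 5, 6, 7, 9, 10, 11} — 7 values for 7 variables — and 11 appears only in r's list, so r = 11.
The 6 still-open variables together cover exactly {4, 5, 6, 7, 9, 10} — 6 values for 6 variables — and 10 appears only in w's list, so w = 10.
Among the 5 still-open variables, 9 fits only s (and all 5 values in {4, 5, 6, 7, 9} must be used), so s = 9.

s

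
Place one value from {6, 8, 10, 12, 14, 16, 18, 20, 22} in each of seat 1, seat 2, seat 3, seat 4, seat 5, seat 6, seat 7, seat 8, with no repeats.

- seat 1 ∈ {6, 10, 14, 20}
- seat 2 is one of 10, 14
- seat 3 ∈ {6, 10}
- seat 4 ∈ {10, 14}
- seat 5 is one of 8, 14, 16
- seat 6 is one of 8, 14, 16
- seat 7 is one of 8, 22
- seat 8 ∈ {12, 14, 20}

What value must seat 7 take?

The 8 variables together cover exactly {6, 8, 10, 12, 14, 16, 20, 22} — 8 values for 8 variables — and 12 appears only in seat 8's list, so seat 8 = 12.
The 7 still-open variables draw from only 7 values {6, 8, 10, 14, 16, 20, 22}, so each is used; only seat 1 can be 20, hence seat 1 = 20.
Among the 6 still-open variables, 6 fits only seat 3 (and all 6 values in {6, 8, 10, 14, 16, 22} must be used), so seat 3 = 6.
Among the 5 still-open variables, 22 fits only seat 7 (and all 5 values in {8, 10, 14, 16, 22} must be used), so seat 7 = 22.

22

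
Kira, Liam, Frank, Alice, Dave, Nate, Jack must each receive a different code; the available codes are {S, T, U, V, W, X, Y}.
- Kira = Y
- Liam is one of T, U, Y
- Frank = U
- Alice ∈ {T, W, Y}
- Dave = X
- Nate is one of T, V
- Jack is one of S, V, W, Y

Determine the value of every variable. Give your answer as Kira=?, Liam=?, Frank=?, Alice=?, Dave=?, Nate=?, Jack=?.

Kira must be Y (only option left). Strike Y from Liam, Alice, Jack.
Frank has just one choice, so Frank = U. Strike U from Liam.
Dave must be X (only option left).
That leaves Liam = T. Strike T from Alice, Nate.
That leaves Alice = W. So Jack can't be W.
Nate's domain is down to {V}, so Nate = V. Remove V from Jack.
That leaves Jack = S.

Kira=Y, Liam=T, Frank=U, Alice=W, Dave=X, Nate=V, Jack=S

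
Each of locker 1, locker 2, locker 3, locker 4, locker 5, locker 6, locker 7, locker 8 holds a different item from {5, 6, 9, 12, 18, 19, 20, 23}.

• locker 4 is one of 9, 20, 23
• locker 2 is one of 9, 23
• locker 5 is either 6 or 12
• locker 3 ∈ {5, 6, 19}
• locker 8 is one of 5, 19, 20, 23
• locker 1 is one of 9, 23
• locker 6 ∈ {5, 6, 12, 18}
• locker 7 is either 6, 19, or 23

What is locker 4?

The 8 variables draw from only 8 values {5, 6, 9, 12, 18, 19, 20, 23}, so each is used; only locker 6 can be 18, hence locker 6 = 18.
The 7 still-open variables together cover exactly {5, 6, 9, 12, 19, 20, 23} — 7 values for 7 variables — and 12 appears only in locker 5's list, so locker 5 = 12.
locker 1 and locker 2 share exactly the 2 values {9, 23}; by pigeonhole those values go to them, so strike 9, 23 from locker 4, locker 7, locker 8.
So locker 4 = 20.

20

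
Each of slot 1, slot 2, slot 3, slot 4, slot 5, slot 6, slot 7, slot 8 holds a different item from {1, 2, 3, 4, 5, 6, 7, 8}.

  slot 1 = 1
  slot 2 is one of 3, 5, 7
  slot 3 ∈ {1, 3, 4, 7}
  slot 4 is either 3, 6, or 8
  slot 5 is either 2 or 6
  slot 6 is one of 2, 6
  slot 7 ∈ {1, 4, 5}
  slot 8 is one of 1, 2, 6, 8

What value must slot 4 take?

slot 1 has just one choice, so slot 1 = 1. So slot 3, slot 7, slot 8 can't be 1.
slot 5 and slot 6 share exactly the 2 values {2, 6}; by pigeonhole those values go to them, so strike 2, 6 from slot 4, slot 8.
That leaves slot 8 = 8. Remove 8 from slot 4.
So slot 4 = 3.

3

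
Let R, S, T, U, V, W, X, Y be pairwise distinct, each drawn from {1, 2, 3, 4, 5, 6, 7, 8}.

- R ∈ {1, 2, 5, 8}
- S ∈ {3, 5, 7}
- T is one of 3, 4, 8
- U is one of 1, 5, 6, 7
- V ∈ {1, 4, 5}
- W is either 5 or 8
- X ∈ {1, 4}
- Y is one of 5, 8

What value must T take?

Among the 8 variables, 2 fits only R (and all 8 values in {1, 2, 3, 4, 5, 6, 7, 8} must be used), so R = 2.
The 7 still-open variables together cover exactly {1, 3, 4, 5, 6, 7, 8} — 7 values for 7 variables — and 6 appears only in U's list, so U = 6.
The 6 still-open variables draw from only 6 values {1, 3, 4, 5, 7, 8}, so each is used; only S can be 7, hence S = 7.
Among the 5 still-open variables, 3 fits only T (and all 5 values in {1, 3, 4, 5, 8} must be used), so T = 3.

3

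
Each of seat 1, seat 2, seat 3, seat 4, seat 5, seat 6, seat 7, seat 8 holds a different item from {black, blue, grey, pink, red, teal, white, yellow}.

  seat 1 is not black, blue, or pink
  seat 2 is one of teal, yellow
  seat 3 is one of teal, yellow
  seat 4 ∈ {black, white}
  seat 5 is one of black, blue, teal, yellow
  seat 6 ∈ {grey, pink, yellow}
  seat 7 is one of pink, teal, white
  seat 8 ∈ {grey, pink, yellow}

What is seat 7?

white

The 8 variables draw from only 8 values {black, blue, grey, pink, red, teal, white, yellow}, so each is used; only seat 5 can be blue, hence seat 5 = blue.
Among the 7 still-open variables, black fits only seat 4 (and all 7 values in {black, grey, pink, red, teal, white, yellow} must be used), so seat 4 = black.
Among the 6 still-open variables, red fits only seat 1 (and all 6 values in {grey, pink, red, teal, white, yellow} must be used), so seat 1 = red.
Among the 5 still-open variables, white fits only seat 7 (and all 5 values in {grey, pink, teal, white, yellow} must be used), so seat 7 = white.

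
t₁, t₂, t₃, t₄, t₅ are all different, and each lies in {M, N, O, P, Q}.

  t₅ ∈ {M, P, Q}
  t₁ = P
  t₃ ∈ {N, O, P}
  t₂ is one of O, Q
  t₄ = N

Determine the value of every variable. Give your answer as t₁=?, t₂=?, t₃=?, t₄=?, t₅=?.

t₁=P, t₂=Q, t₃=O, t₄=N, t₅=M

t₁'s domain is down to {P}, so t₁ = P. Eliminate P elsewhere: t₃, t₅.
t₄'s domain is down to {N}, so t₄ = N. Remove N from t₃.
t₃'s domain is down to {O}, so t₃ = O. Eliminate O elsewhere: t₂.
That leaves t₂ = Q. Remove Q from t₅.
That leaves t₅ = M.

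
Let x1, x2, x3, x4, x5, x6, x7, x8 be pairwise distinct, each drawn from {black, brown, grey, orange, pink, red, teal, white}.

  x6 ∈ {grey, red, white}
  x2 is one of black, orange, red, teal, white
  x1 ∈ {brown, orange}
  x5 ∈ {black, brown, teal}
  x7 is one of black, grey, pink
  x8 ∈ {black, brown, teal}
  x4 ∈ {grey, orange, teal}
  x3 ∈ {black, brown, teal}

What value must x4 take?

grey

The 8 variables draw from only 8 values {black, brown, grey, orange, pink, red, teal, white}, so each is used; only x7 can be pink, hence x7 = pink.
x3, x5, x8 share exactly the 3 values {black, brown, teal}; by pigeonhole those values go to them, so strike black, brown, teal from x1, x2, x4.
x1 has just one choice, so x1 = orange. Strike orange from x2, x4.
So x4 = grey.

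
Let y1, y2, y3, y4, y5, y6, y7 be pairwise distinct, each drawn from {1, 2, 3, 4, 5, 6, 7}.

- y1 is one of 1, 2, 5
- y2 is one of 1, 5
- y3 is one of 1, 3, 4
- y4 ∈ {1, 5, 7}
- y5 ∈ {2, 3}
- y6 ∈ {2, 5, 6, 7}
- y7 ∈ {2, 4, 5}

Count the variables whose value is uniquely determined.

The 7 variables draw from only 7 values {1, 2, 3, 4, 5, 6, 7}, so each is used; only y6 can be 6, hence y6 = 6.
The 6 still-open variables draw from only 6 values {1, 2, 3, 4, 5, 7}, so each is used; only y4 can be 7, hence y4 = 7.
Determined: y4=7, y6=6. The other variables each still have more than one consistent value. That makes 2.

2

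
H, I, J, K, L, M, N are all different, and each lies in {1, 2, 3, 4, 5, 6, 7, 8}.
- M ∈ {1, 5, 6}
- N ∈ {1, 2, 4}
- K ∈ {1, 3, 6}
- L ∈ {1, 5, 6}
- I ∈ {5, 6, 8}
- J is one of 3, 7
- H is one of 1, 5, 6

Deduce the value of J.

H, L, M share exactly the 3 values {1, 5, 6}; by pigeonhole those values go to them, so strike 1, 5, 6 from I, K, N.
I must be 8 (only option left).
K must be 3 (only option left). Remove 3 from J.
So J = 7.

7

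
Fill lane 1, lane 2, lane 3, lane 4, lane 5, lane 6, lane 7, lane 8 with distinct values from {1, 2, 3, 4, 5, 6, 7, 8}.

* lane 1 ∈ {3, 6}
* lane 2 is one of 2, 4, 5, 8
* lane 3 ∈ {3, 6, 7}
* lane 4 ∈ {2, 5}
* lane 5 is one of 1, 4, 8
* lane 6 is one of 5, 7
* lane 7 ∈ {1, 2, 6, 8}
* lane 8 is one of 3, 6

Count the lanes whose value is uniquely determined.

The 2 variables lane 1 and lane 8 are confined to {3, 6}, which locks those values in; drop them from lane 3, lane 7.
lane 3's domain is down to {7}, so lane 3 = 7. Remove 7 from lane 6.
lane 6 must be 5 (only option left). Remove 5 from lane 2, lane 4.
lane 4 has just one choice, so lane 4 = 2. Strike 2 from lane 2, lane 7.
Determined: lane 3=7, lane 4=2, lane 6=5. The other lanes each still have more than one consistent value. That makes 3.

3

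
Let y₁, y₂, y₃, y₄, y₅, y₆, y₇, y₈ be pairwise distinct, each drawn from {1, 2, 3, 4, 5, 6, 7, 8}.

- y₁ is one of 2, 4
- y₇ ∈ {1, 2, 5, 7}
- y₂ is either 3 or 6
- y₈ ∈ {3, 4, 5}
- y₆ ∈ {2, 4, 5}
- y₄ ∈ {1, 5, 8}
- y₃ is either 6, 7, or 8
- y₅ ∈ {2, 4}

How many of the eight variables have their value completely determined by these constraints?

3

The 2 variables y₁ and y₅ are confined to {2, 4}, which locks those values in; drop them from y₆, y₇, y₈.
That leaves y₆ = 5. So y₄, y₇, y₈ can't be 5.
That leaves y₈ = 3. Strike 3 from y₂.
y₂ has just one choice, so y₂ = 6. So y₃ can't be 6.
Determined: y₂=6, y₆=5, y₈=3. The other variables each still have more than one consistent value. That makes 3.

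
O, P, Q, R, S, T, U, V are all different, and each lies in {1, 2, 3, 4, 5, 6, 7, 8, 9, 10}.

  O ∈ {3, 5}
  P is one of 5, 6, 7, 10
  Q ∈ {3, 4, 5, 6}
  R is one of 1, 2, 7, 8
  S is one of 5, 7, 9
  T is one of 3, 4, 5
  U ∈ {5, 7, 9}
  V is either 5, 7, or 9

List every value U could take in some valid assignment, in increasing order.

S, U, V share exactly the 3 values {5, 7, 9}; by pigeonhole those values go to them, so strike 5, 7, 9 from O, P, Q, R, T.
O has just one choice, so O = 3. So Q, T can't be 3.
T has just one choice, so T = 4. Strike 4 from Q.
That leaves Q = 6. Strike 6 from P.
P must be 10 (only option left).
No further eliminations apply; U can still be any of 5, 7, 9.

5, 7, 9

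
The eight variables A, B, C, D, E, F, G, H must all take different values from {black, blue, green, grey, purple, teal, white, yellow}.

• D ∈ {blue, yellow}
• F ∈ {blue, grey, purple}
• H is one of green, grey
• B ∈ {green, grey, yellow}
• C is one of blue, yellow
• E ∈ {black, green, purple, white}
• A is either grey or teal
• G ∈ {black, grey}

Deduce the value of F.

purple

Among the 8 variables, teal fits only A (and all 8 values in {black, blue, green, grey, purple, teal, white, yellow} must be used), so A = teal.
Among the 7 still-open variables, white fits only E (and all 7 values in {black, blue, green, grey, purple, white, yellow} must be used), so E = white.
The 6 still-open variables draw from only 6 values {black, blue, green, grey, purple, yellow}, so each is used; only G can be black, hence G = black.
Among the 5 still-open variables, purple fits only F (and all 5 values in {blue, green, grey, purple, yellow} must be used), so F = purple.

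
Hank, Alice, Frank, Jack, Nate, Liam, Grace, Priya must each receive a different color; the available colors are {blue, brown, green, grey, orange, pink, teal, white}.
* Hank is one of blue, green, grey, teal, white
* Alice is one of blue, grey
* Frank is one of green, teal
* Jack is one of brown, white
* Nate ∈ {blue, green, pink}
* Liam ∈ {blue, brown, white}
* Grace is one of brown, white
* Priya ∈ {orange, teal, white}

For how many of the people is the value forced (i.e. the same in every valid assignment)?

The 8 variables draw from only 8 values {blue, brown, green, grey, orange, pink, teal, white}, so each is used; only Priya can be orange, hence Priya = orange.
Among the 7 still-open variables, pink fits only Nate (and all 7 values in {blue, brown, green, grey, pink, teal, white} must be used), so Nate = pink.
Jack and Grace share exactly the 2 values {brown, white}; by pigeonhole those values go to them, so strike brown, white from Hank, Liam.
Liam must be blue (only option left). Remove blue from Hank, Alice.
Alice's domain is down to {grey}, so Alice = grey. Eliminate grey elsewhere: Hank.
Determined: Alice=grey, Nate=pink, Liam=blue, Priya=orange. The other people each still have more than one consistent value. That makes 4.

4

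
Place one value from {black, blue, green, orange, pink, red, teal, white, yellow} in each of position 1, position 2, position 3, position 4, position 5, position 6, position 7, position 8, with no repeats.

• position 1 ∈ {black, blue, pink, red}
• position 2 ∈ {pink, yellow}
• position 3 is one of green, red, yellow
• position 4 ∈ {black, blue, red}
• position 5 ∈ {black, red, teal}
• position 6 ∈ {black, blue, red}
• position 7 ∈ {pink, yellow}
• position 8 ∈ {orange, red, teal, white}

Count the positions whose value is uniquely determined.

position 2 and position 7 share exactly the 2 values {pink, yellow}; by pigeonhole those values go to them, so strike pink, yellow from position 1, position 3.
The 3 variables position 1, position 4, position 6 are confined to {black, blue, red}, which locks those values in; drop them from position 3, position 5, position 8.
That leaves position 3 = green.
That leaves position 5 = teal. Eliminate teal elsewhere: position 8.
Determined: position 3=green, position 5=teal. The other positions each still have more than one consistent value. That makes 2.

2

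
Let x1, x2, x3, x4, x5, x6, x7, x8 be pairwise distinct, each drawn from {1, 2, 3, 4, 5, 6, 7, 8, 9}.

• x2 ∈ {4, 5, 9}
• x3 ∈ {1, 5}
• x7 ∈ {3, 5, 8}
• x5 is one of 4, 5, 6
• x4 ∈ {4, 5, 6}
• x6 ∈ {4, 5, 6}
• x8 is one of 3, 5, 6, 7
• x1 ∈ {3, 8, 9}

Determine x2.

9

Among the 8 variables, 1 fits only x3 (and all 8 values in {1, 3, 4, 5, 6, 7, 8, 9} must be used), so x3 = 1.
The 7 still-open variables draw from only 7 values {3, 4, 5, 6, 7, 8, 9}, so each is used; only x8 can be 7, hence x8 = 7.
x4, x5, x6 between them cover only {4, 5, 6} — a naked triple. Remove those values from x2, x7.
So x2 = 9.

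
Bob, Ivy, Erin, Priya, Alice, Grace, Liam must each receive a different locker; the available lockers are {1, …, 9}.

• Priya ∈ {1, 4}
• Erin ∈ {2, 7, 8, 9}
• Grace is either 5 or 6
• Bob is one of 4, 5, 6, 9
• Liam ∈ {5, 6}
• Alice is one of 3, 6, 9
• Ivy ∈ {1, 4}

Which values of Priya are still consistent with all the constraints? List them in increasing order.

1, 4

The 2 variables Ivy and Priya are confined to {1, 4}, which locks those values in; drop them from Bob.
The 2 variables Grace and Liam are confined to {5, 6}, which locks those values in; drop them from Bob, Alice.
Bob has just one choice, so Bob = 9. Eliminate 9 elsewhere: Erin, Alice.
Alice's domain is down to {3}, so Alice = 3.
No further eliminations apply; Priya can still be any of 1, 4.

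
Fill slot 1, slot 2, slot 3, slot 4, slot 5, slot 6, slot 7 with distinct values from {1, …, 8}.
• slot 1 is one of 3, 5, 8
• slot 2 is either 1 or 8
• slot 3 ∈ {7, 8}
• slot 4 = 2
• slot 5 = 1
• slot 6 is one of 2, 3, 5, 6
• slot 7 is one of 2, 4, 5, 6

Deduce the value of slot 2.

slot 4's domain is down to {2}, so slot 4 = 2. So slot 6, slot 7 can't be 2.
slot 5 must be 1 (only option left). So slot 2 can't be 1.
So slot 2 = 8.

8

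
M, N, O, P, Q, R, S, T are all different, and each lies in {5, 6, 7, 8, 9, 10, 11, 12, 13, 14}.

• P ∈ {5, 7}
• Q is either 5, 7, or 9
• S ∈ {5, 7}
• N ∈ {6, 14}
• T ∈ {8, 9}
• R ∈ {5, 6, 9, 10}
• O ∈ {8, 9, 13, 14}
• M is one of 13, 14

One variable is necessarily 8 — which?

T

The 8 variables together cover exactly {5, 6, 7, 8, 9, 10, 13, 14} — 8 values for 8 variables — and 10 appears only in R's list, so R = 10.
Among the 7 still-open variables, 6 fits only N (and all 7 values in {5, 6, 7, 8, 9, 13, 14} must be used), so N = 6.
The 2 variables P and S are confined to {5, 7}, which locks those values in; drop them from Q.
Q must be 9 (only option left). Remove 9 from O, T.
So 8 goes to T.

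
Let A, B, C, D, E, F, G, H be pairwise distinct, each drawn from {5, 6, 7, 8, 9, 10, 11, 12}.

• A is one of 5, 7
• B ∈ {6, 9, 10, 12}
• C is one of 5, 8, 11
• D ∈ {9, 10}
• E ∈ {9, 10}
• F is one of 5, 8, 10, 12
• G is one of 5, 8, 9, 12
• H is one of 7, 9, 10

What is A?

5

The 8 variables together cover exactly {5, 6, 7, 8, 9, 10, 11, 12} — 8 values for 8 variables — and 6 appears only in B's list, so B = 6.
The 7 still-open variables draw from only 7 values {5, 7, 8, 9, 10, 11, 12}, so each is used; only C can be 11, hence C = 11.
D and E between them cover only {9, 10} — a naked pair. Remove those values from F, G, H.
H's domain is down to {7}, so H = 7. Remove 7 from A.
So A = 5.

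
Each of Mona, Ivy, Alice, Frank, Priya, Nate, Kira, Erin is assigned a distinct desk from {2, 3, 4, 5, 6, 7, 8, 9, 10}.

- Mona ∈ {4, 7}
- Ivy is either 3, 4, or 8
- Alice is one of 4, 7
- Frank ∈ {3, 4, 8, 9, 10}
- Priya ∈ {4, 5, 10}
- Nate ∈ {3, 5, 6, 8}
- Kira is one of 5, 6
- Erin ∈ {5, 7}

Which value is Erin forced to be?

Among the 8 variables, 9 fits only Frank (and all 8 values in {3, 4, 5, 6, 7, 8, 9, 10} must be used), so Frank = 9.
Among the 7 still-open variables, 10 fits only Priya (and all 7 values in {3, 4, 5, 6, 7, 8, 10} must be used), so Priya = 10.
Mona and Alice share exactly the 2 values {4, 7}; by pigeonhole those values go to them, so strike 4, 7 from Ivy, Erin.
So Erin = 5.

5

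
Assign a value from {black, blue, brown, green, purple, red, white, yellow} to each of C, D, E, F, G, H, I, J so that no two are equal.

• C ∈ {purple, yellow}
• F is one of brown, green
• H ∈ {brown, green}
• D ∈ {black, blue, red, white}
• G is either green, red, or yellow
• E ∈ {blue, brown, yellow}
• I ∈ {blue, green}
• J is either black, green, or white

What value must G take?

red

Among the 8 variables, purple fits only C (and all 8 values in {black, blue, brown, green, purple, red, white, yellow} must be used), so C = purple.
The 2 variables F and H are confined to {brown, green}, which locks those values in; drop them from E, G, I, J.
I's domain is down to {blue}, so I = blue. Remove blue from D, E.
That leaves E = yellow. Eliminate yellow elsewhere: G.
So G = red.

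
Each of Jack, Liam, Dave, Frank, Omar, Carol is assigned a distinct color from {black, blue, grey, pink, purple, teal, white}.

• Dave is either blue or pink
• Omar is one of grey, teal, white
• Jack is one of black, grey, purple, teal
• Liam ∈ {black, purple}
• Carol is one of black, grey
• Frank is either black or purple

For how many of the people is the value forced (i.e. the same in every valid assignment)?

3

Liam and Frank share exactly the 2 values {black, purple}; by pigeonhole those values go to them, so strike black, purple from Jack, Carol.
Carol has just one choice, so Carol = grey. Eliminate grey elsewhere: Jack, Omar.
That leaves Jack = teal. Remove teal from Omar.
Omar has just one choice, so Omar = white.
Determined: Jack=teal, Omar=white, Carol=grey. The other people each still have more than one consistent value. That makes 3.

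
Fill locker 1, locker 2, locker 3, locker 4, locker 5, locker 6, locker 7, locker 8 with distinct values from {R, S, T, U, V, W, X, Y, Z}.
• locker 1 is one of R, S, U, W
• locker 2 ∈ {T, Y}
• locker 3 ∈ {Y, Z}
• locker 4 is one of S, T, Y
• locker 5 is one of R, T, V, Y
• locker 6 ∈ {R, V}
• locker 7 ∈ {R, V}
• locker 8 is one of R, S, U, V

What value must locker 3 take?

Among the 8 variables, W fits only locker 1 (and all 8 values in {R, S, T, U, V, W, Y, Z} must be used), so locker 1 = W.
The 7 still-open variables together cover exactly {R, S, T, U, V, Y, Z} — 7 values for 7 variables — and U appears only in locker 8's list, so locker 8 = U.
Among the 6 still-open variables, S fits only locker 4 (and all 6 values in {R, S, T, V, Y, Z} must be used), so locker 4 = S.
The 5 still-open variables together cover exactly {R, T, V, Y, Z} — 5 values for 5 variables — and Z appears only in locker 3's list, so locker 3 = Z.

Z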